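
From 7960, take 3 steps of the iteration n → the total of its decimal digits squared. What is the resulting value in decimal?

7960 → 7² + 9² + 6² + 0² = 166
166 → 1² + 6² + 6² = 73
73 → 7² + 3² = 58

58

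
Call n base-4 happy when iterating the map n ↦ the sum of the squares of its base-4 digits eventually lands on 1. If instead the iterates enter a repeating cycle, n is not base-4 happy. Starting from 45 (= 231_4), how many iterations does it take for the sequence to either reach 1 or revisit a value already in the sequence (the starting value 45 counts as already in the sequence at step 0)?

6

45 = (2,3,1)_4 → 2² + 3² + 1² = 14
14 = (3,2)_4 → 3² + 2² = 13
13 = (3,1)_4 → 3² + 1² = 10
10 = (2,2)_4 → 2² + 2² = 8
8 = (2,0)_4 → 2² + 0² = 4
4 = (1,0)_4 → 1² + 0² = 1  — reached 1.
That took 6 steps.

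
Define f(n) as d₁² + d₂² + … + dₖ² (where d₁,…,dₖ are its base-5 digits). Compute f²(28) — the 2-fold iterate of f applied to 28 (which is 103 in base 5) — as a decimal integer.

28 = (1,0,3)_5 → 1² + 0² + 3² = 10
10 = (2,0)_5 → 2² + 0² = 4

4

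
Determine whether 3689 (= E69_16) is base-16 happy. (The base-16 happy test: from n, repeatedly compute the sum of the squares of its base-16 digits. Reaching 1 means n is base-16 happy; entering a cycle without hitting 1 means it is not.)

not base-16 happy

3689 = (14,6,9)_16 → 313
313 = (1,3,9)_16 → 91
91 = (5,11)_16 → 146
146 = (9,2)_16 → 85
85 = (5,5)_16 → 50
50 = (3,2)_16 → 13
13 = (13)_16 → 169
169 = (10,9)_16 → 181
181 = (11,5)_16 → 146  — 146 already seen; the sequence cycles without reaching 1.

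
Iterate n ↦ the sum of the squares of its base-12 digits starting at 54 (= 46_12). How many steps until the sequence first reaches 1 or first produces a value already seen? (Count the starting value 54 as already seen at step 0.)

9

54 = (4,6)_12 → 52
52 = (4,4)_12 → 32
32 = (2,8)_12 → 68
68 = (5,8)_12 → 89
89 = (7,5)_12 → 74
74 = (6,2)_12 → 40
40 = (3,4)_12 → 25
25 = (2,1)_12 → 5
5 = (5)_12 → 25  — 25 repeats.
That took 9 steps.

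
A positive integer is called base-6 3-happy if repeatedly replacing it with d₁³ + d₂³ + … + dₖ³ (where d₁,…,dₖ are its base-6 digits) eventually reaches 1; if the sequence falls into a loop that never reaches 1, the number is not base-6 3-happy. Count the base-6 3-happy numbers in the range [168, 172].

168: 168 → 128 → 62 → 73 → 9 → 28 → 128  — not base-6 3-happy
169: 169 → 129 → 81 → 36 → 1  — base-6 3-happy
170: 170 → 136 → 155 → 190 → 190  — not base-6 3-happy
171: 171 → 155 → 190 → 190  — not base-6 3-happy
172: 172 → 192 → 133 → 92 → 43 → 3 → 27 → 91 → 36 → 1  — base-6 3-happy
base-6 3-happy: 169, 172

2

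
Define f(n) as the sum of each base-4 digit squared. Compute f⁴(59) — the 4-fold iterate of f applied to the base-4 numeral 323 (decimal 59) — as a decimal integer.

59 = (3,2,3)_4 → 22
22 = (1,1,2)_4 → 6
6 = (1,2)_4 → 5
5 = (1,1)_4 → 2

2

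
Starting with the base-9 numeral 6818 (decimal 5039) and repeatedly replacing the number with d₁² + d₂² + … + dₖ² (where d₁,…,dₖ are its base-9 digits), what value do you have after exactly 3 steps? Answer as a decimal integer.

17

5039 = (6,8,1,8)_9 → 6² + 8² + 1² + 8² = 36 + 64 + 1 + 64 = 165
165 = (2,0,3)_9 → 2² + 0² + 3² = 4 + 0 + 9 = 13
13 = (1,4)_9 → 1² + 4² = 1 + 16 = 17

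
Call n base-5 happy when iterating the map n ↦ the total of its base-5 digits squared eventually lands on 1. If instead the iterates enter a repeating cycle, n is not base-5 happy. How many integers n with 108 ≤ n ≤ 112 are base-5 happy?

108: 108 → 26 → 2 → 4 → 16 → 10 → 4  — not base-5 happy
109: 109 → 33 → 11 → 5 → 1  — base-5 happy
110: 110 → 20 → 16 → 10 → 4 → 16  — not base-5 happy
111: 111 → 21 → 17 → 13 → 13  — not base-5 happy
112: 112 → 24 → 32 → 6 → 2 → 4 → 16 → 10 → 4  — not base-5 happy
base-5 happy: 109

1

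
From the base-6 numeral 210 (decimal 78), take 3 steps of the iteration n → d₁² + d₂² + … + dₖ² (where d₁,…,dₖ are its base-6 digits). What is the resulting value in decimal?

17

78 = (2,1,0)_6 → 2² + 1² + 0² = 5
5 = (5)_6 → 5² = 25
25 = (4,1)_6 → 4² + 1² = 17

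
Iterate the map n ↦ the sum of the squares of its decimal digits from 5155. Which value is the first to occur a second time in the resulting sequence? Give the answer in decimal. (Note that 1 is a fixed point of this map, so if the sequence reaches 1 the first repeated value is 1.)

89

5155 → 76
76 → 85
85 → 89
89 → 145
145 → 42
42 → 20
20 → 4
4 → 16
16 → 37
37 → 58
58 → 89  — 89 already appeared earlier.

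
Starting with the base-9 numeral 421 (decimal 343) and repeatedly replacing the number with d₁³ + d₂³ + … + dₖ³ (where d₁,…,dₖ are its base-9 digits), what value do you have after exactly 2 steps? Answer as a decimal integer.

513

343 = (4,2,1)_9 → 4³ + 2³ + 1³ = 64 + 8 + 1 = 73
73 = (8,1)_9 → 8³ + 1³ = 512 + 1 = 513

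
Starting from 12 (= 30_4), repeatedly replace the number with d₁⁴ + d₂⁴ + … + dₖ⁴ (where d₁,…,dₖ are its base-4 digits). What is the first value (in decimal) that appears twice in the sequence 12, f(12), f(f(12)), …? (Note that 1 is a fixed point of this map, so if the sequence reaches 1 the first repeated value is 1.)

81

12 = (3,0)_4 → 3⁴ + 0⁴ = 81
81 = (1,1,0,1)_4 → 1⁴ + 1⁴ + 0⁴ + 1⁴ = 3
3 = (3)_4 → 3⁴ = 81  — 81 already appeared earlier.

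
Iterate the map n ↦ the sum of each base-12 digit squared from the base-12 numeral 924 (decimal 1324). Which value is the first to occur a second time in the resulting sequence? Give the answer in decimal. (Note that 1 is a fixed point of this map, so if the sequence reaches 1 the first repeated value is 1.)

1324 = (9,2,4)_12 → 9² + 2² + 4² = 101
101 = (8,5)_12 → 8² + 5² = 89
89 = (7,5)_12 → 7² + 5² = 74
74 = (6,2)_12 → 6² + 2² = 40
40 = (3,4)_12 → 3² + 4² = 25
25 = (2,1)_12 → 2² + 1² = 5
5 = (5)_12 → 5² = 25  — 25 already appeared earlier.

25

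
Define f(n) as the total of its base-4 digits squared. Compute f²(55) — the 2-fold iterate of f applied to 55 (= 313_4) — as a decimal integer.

10

55 = (3,1,3)_4 → 19
19 = (1,0,3)_4 → 10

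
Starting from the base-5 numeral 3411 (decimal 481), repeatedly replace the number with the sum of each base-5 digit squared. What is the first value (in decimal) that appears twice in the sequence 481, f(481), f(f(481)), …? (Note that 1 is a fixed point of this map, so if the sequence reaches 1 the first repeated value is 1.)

1

481 = (3,4,1,1)_5 → 3² + 4² + 1² + 1² = 9 + 16 + 1 + 1 = 27
27 = (1,0,2)_5 → 1² + 0² + 2² = 1 + 0 + 4 = 5
5 = (1,0)_5 → 1² + 0² = 1 + 0 = 1  — reached the fixed point 1.
1 → 1, so 1 is the first repeated value.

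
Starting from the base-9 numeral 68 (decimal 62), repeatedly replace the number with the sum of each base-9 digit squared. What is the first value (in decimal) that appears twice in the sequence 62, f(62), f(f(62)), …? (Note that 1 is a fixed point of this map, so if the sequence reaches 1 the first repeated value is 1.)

50

62 = (6,8)_9 → 6² + 8² = 36 + 64 = 100
100 = (1,2,1)_9 → 1² + 2² + 1² = 1 + 4 + 1 = 6
6 = (6)_9 → 6² = 36
36 = (4,0)_9 → 4² + 0² = 16 + 0 = 16
16 = (1,7)_9 → 1² + 7² = 1 + 49 = 50
50 = (5,5)_9 → 5² + 5² = 25 + 25 = 50  — 50 already appeared earlier.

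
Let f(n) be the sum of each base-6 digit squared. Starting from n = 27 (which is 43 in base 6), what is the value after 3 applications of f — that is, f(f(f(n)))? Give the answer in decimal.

29

27 = (4,3)_6 → 4² + 3² = 25
25 = (4,1)_6 → 4² + 1² = 17
17 = (2,5)_6 → 2² + 5² = 29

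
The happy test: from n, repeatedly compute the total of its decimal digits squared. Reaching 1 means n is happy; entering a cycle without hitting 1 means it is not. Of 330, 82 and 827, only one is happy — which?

82

330: 330 → 18 → 65 → 61 → 37 → 58 → 89 → 145 → 42 → 20 → 4 → 16 → 37  — repeats 37 (not happy)
82: 82 → 68 → 100 → 1  — reaches 1 (happy)
827: 827 → 117 → 51 → 26 → 40 → 16 → 37 → 58 → 89 → 145 → 42 → 20 → 4 → 16  — repeats 16 (not happy)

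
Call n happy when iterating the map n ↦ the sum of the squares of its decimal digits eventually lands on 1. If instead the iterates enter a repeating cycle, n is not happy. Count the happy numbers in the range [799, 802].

799: 799 → 211 → 6 → 36 → 45 → 41 → 17 → 50 → 25 → 29 → 85 → 89 → 145 → 42 → 20 → 4 → 16 → 37 → 58 → 89  — not happy
800: 800 → 64 → 52 → 29 → 85 → 89 → 145 → 42 → 20 → 4 → 16 → 37 → 58 → 89  — not happy
801: 801 → 65 → 61 → 37 → 58 → 89 → 145 → 42 → 20 → 4 → 16 → 37  — not happy
802: 802 → 68 → 100 → 1  — happy
happy: 802

1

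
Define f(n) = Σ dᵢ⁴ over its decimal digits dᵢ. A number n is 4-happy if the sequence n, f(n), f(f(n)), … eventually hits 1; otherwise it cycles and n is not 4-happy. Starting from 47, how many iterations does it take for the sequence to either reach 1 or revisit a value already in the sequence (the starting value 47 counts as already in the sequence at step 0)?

9

47 → 4⁴ + 7⁴ = 256 + 2401 = 2657
2657 → 2⁴ + 6⁴ + 5⁴ + 7⁴ = 16 + 1296 + 625 + 2401 = 4338
4338 → 4⁴ + 3⁴ + 3⁴ + 8⁴ = 256 + 81 + 81 + 4096 = 4514
4514 → 4⁴ + 5⁴ + 1⁴ + 4⁴ = 256 + 625 + 1 + 256 = 1138
1138 → 1⁴ + 1⁴ + 3⁴ + 8⁴ = 1 + 1 + 81 + 4096 = 4179
4179 → 4⁴ + 1⁴ + 7⁴ + 9⁴ = 256 + 1 + 2401 + 6561 = 9219
9219 → 9⁴ + 2⁴ + 1⁴ + 9⁴ = 6561 + 16 + 1 + 6561 = 13139
13139 → 1⁴ + 3⁴ + 1⁴ + 3⁴ + 9⁴ = 1 + 81 + 1 + 81 + 6561 = 6725
6725 → 6⁴ + 7⁴ + 2⁴ + 5⁴ = 1296 + 2401 + 16 + 625 = 4338  — 4338 repeats.
That took 9 steps.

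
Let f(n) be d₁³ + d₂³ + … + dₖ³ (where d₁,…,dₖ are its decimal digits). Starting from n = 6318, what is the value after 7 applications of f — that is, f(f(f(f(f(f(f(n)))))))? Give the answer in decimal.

153

6318 → 6³ + 3³ + 1³ + 8³ = 756
756 → 7³ + 5³ + 6³ = 684
684 → 6³ + 8³ + 4³ = 792
792 → 7³ + 9³ + 2³ = 1080
1080 → 1³ + 0³ + 8³ + 0³ = 513
513 → 5³ + 1³ + 3³ = 153
153 → 1³ + 5³ + 3³ = 153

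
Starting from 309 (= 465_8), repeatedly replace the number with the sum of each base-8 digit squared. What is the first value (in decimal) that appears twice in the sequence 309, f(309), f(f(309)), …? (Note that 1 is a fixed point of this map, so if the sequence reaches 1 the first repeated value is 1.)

309 = (4,6,5)_8 → 4² + 6² + 5² = 16 + 36 + 25 = 77
77 = (1,1,5)_8 → 1² + 1² + 5² = 1 + 1 + 25 = 27
27 = (3,3)_8 → 3² + 3² = 9 + 9 = 18
18 = (2,2)_8 → 2² + 2² = 4 + 4 = 8
8 = (1,0)_8 → 1² + 0² = 1 + 0 = 1  — reached the fixed point 1.
1 → 1, so 1 is the first repeated value.

1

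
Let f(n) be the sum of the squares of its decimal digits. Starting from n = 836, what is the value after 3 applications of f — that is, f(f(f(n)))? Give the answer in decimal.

68

836 → 8² + 3² + 6² = 64 + 9 + 36 = 109
109 → 1² + 0² + 9² = 1 + 0 + 81 = 82
82 → 8² + 2² = 64 + 4 = 68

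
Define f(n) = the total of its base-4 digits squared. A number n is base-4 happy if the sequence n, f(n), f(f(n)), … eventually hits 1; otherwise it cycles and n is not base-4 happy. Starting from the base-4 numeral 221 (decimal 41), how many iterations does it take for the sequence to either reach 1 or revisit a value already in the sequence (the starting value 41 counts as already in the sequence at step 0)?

41 = (2,2,1)_4 → 2² + 2² + 1² = 9
9 = (2,1)_4 → 2² + 1² = 5
5 = (1,1)_4 → 1² + 1² = 2
2 = (2)_4 → 2² = 4
4 = (1,0)_4 → 1² + 0² = 1  — reached 1.
That took 5 steps.

5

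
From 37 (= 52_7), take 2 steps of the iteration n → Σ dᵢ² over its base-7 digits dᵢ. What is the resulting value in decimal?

37 = (5,2)_7 → 5² + 2² = 25 + 4 = 29
29 = (4,1)_7 → 4² + 1² = 16 + 1 = 17

17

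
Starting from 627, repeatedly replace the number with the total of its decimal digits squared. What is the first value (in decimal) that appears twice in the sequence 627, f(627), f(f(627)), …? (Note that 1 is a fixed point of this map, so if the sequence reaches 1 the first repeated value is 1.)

89

627 → 6² + 2² + 7² = 89
89 → 8² + 9² = 145
145 → 1² + 4² + 5² = 42
42 → 4² + 2² = 20
20 → 2² + 0² = 4
4 → 4² = 16
16 → 1² + 6² = 37
37 → 3² + 7² = 58
58 → 5² + 8² = 89  — 89 already appeared earlier.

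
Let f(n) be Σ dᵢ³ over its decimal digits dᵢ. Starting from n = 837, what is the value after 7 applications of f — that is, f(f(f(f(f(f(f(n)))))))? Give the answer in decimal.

837 → 8³ + 3³ + 7³ = 512 + 27 + 343 = 882
882 → 8³ + 8³ + 2³ = 512 + 512 + 8 = 1032
1032 → 1³ + 0³ + 3³ + 2³ = 1 + 0 + 27 + 8 = 36
36 → 3³ + 6³ = 27 + 216 = 243
243 → 2³ + 4³ + 3³ = 8 + 64 + 27 = 99
99 → 9³ + 9³ = 729 + 729 = 1458
1458 → 1³ + 4³ + 5³ + 8³ = 1 + 64 + 125 + 512 = 702

702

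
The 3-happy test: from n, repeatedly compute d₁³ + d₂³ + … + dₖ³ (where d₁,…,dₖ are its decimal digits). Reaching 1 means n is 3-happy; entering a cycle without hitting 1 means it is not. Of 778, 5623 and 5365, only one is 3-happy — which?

778

778: 778 → 1198 → 1243 → 100 → 1  — reaches 1 (3-happy)
5623: 5623 → 376 → 586 → 853 → 664 → 496 → 1009 → 730 → 370 → 370  — repeats 370 (not 3-happy)
5365: 5365 → 493 → 820 → 520 → 133 → 55 → 250 → 133  — repeats 133 (not 3-happy)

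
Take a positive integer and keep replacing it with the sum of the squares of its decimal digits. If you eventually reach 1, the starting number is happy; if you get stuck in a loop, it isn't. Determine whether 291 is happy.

happy

291 → 2² + 9² + 1² = 86
86 → 8² + 6² = 100
100 → 1² + 0² + 0² = 1  — reached 1.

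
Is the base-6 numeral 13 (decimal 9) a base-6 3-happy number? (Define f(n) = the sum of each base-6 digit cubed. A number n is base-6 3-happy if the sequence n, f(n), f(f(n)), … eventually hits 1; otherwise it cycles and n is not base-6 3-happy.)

not base-6 3-happy

9 = (1,3)_6 → 1³ + 3³ = 1 + 27 = 28
28 = (4,4)_6 → 4³ + 4³ = 64 + 64 = 128
128 = (3,3,2)_6 → 3³ + 3³ + 2³ = 27 + 27 + 8 = 62
62 = (1,4,2)_6 → 1³ + 4³ + 2³ = 1 + 64 + 8 = 73
73 = (2,0,1)_6 → 2³ + 0³ + 1³ = 8 + 0 + 1 = 9  — 9 already seen; the sequence cycles without reaching 1.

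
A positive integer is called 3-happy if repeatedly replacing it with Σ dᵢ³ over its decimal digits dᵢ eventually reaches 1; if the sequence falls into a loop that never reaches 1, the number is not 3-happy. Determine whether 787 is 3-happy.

787 → 7³ + 8³ + 7³ = 343 + 512 + 343 = 1198
1198 → 1³ + 1³ + 9³ + 8³ = 1 + 1 + 729 + 512 = 1243
1243 → 1³ + 2³ + 4³ + 3³ = 1 + 8 + 64 + 27 = 100
100 → 1³ + 0³ + 0³ = 1 + 0 + 0 = 1  — reached 1.

3-happy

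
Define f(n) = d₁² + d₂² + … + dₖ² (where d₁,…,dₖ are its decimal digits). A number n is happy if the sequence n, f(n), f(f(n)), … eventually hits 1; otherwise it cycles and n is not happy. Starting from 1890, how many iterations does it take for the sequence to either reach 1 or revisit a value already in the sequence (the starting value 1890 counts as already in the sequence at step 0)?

15

1890 → 1² + 8² + 9² + 0² = 1 + 64 + 81 + 0 = 146
146 → 1² + 4² + 6² = 1 + 16 + 36 = 53
53 → 5² + 3² = 25 + 9 = 34
34 → 3² + 4² = 9 + 16 = 25
25 → 2² + 5² = 4 + 25 = 29
29 → 2² + 9² = 4 + 81 = 85
85 → 8² + 5² = 64 + 25 = 89
89 → 8² + 9² = 64 + 81 = 145
145 → 1² + 4² + 5² = 1 + 16 + 25 = 42
42 → 4² + 2² = 16 + 4 = 20
20 → 2² + 0² = 4 + 0 = 4
4 → 4² = 16
16 → 1² + 6² = 1 + 36 = 37
37 → 3² + 7² = 9 + 49 = 58
58 → 5² + 8² = 25 + 64 = 89  — 89 repeats.
That took 15 steps.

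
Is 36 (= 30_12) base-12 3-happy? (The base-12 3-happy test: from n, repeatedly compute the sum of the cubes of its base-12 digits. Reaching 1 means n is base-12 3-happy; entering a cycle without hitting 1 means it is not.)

36 = (3,0)_12 → 3³ + 0³ = 27
27 = (2,3)_12 → 2³ + 3³ = 35
35 = (2,11)_12 → 2³ + 11³ = 1339
1339 = (9,3,7)_12 → 9³ + 3³ + 7³ = 1099
1099 = (7,7,7)_12 → 7³ + 7³ + 7³ = 1029
1029 = (7,1,9)_12 → 7³ + 1³ + 9³ = 1073
1073 = (7,5,5)_12 → 7³ + 5³ + 5³ = 593
593 = (4,1,5)_12 → 4³ + 1³ + 5³ = 190
190 = (1,3,10)_12 → 1³ + 3³ + 10³ = 1028
1028 = (7,1,8)_12 → 7³ + 1³ + 8³ = 856
856 = (5,11,4)_12 → 5³ + 11³ + 4³ = 1520
1520 = (10,6,8)_12 → 10³ + 6³ + 8³ = 1728
1728 = (1,0,0,0)_12 → 1³ + 0³ + 0³ + 0³ = 1  — reached 1.

base-12 3-happy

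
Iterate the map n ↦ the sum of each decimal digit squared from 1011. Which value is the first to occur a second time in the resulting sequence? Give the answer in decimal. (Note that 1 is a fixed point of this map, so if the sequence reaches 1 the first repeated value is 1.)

37

1011 → 1² + 0² + 1² + 1² = 3
3 → 3² = 9
9 → 9² = 81
81 → 8² + 1² = 65
65 → 6² + 5² = 61
61 → 6² + 1² = 37
37 → 3² + 7² = 58
58 → 5² + 8² = 89
89 → 8² + 9² = 145
145 → 1² + 4² + 5² = 42
42 → 4² + 2² = 20
20 → 2² + 0² = 4
4 → 4² = 16
16 → 1² + 6² = 37  — 37 already appeared earlier.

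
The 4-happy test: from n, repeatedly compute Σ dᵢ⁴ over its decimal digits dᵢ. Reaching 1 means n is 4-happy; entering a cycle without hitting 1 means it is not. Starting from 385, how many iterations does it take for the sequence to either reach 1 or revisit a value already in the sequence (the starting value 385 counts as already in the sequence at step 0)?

13

385 → 3⁴ + 8⁴ + 5⁴ = 81 + 4096 + 625 = 4802
4802 → 4⁴ + 8⁴ + 0⁴ + 2⁴ = 256 + 4096 + 0 + 16 = 4368
4368 → 4⁴ + 3⁴ + 6⁴ + 8⁴ = 256 + 81 + 1296 + 4096 = 5729
5729 → 5⁴ + 7⁴ + 2⁴ + 9⁴ = 625 + 2401 + 16 + 6561 = 9603
9603 → 9⁴ + 6⁴ + 0⁴ + 3⁴ = 6561 + 1296 + 0 + 81 = 7938
7938 → 7⁴ + 9⁴ + 3⁴ + 8⁴ = 2401 + 6561 + 81 + 4096 = 13139
13139 → 1⁴ + 3⁴ + 1⁴ + 3⁴ + 9⁴ = 1 + 81 + 1 + 81 + 6561 = 6725
6725 → 6⁴ + 7⁴ + 2⁴ + 5⁴ = 1296 + 2401 + 16 + 625 = 4338
4338 → 4⁴ + 3⁴ + 3⁴ + 8⁴ = 256 + 81 + 81 + 4096 = 4514
4514 → 4⁴ + 5⁴ + 1⁴ + 4⁴ = 256 + 625 + 1 + 256 = 1138
1138 → 1⁴ + 1⁴ + 3⁴ + 8⁴ = 1 + 1 + 81 + 4096 = 4179
4179 → 4⁴ + 1⁴ + 7⁴ + 9⁴ = 256 + 1 + 2401 + 6561 = 9219
9219 → 9⁴ + 2⁴ + 1⁴ + 9⁴ = 6561 + 16 + 1 + 6561 = 13139  — 13139 repeats.
That took 13 steps.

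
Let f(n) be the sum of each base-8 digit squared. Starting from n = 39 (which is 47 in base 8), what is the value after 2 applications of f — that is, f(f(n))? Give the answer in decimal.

39 = (4,7)_8 → 65
65 = (1,0,1)_8 → 2

2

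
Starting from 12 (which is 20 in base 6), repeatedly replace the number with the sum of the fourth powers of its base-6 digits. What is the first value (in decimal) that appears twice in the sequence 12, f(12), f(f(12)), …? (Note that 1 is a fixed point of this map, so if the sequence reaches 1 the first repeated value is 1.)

12 = (2,0)_6 → 2⁴ + 0⁴ = 16
16 = (2,4)_6 → 2⁴ + 4⁴ = 272
272 = (1,1,3,2)_6 → 1⁴ + 1⁴ + 3⁴ + 2⁴ = 99
99 = (2,4,3)_6 → 2⁴ + 4⁴ + 3⁴ = 353
353 = (1,3,4,5)_6 → 1⁴ + 3⁴ + 4⁴ + 5⁴ = 963
963 = (4,2,4,3)_6 → 4⁴ + 2⁴ + 4⁴ + 3⁴ = 609
609 = (2,4,5,3)_6 → 2⁴ + 4⁴ + 5⁴ + 3⁴ = 978
978 = (4,3,1,0)_6 → 4⁴ + 3⁴ + 1⁴ + 0⁴ = 338
338 = (1,3,2,2)_6 → 1⁴ + 3⁴ + 2⁴ + 2⁴ = 114
114 = (3,1,0)_6 → 3⁴ + 1⁴ + 0⁴ = 82
82 = (2,1,4)_6 → 2⁴ + 1⁴ + 4⁴ = 273
273 = (1,1,3,3)_6 → 1⁴ + 1⁴ + 3⁴ + 3⁴ = 164
164 = (4,3,2)_6 → 4⁴ + 3⁴ + 2⁴ = 353  — 353 already appeared earlier.

353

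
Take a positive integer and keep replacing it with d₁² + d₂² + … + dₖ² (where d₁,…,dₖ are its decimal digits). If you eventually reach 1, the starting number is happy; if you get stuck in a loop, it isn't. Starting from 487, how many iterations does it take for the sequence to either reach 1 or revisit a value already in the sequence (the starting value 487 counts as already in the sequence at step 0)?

487 → 4² + 8² + 7² = 129
129 → 1² + 2² + 9² = 86
86 → 8² + 6² = 100
100 → 1² + 0² + 0² = 1  — reached 1.
That took 4 steps.

4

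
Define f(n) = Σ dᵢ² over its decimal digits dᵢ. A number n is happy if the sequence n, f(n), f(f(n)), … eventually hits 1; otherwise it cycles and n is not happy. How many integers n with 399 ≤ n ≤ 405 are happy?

399: 399 → 171 → 51 → 26 → 40 → 16 → 37 → 58 → 89 → 145 → 42 → 20 → 4 → 16  (repeats 16)
400: 400 → 16 → 37 → 58 → 89 → 145 → 42 → 20 → 4 → 16  (repeats 16)
401: 401 → 17 → 50 → 25 → 29 → 85 → 89 → 145 → 42 → 20 → 4 → 16 → 37 → 58 → 89  (repeats 89)
402: 402 → 20 → 4 → 16 → 37 → 58 → 89 → 145 → 42 → 20  (repeats 20)
403: 403 → 25 → 29 → 85 → 89 → 145 → 42 → 20 → 4 → 16 → 37 → 58 → 89  (repeats 89)
404: 404 → 32 → 13 → 10 → 1  (reaches 1)
405: 405 → 41 → 17 → 50 → 25 → 29 → 85 → 89 → 145 → 42 → 20 → 4 → 16 → 37 → 58 → 89  (repeats 89)
happy: 404

1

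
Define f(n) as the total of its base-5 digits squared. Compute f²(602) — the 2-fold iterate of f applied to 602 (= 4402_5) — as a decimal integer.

602 = (4,4,0,2)_5 → 4² + 4² + 0² + 2² = 36
36 = (1,2,1)_5 → 1² + 2² + 1² = 6

6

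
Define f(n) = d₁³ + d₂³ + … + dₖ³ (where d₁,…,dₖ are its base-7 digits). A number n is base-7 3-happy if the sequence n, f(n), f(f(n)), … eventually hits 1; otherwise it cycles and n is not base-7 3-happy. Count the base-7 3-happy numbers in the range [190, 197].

1

190: 190 → 244 → 496 → 244  (repeats 244)
191: 191 → 251 → 341 → 557 → 137 → 197 → 65 → 17 → 35 → 125 → 251  (repeats 251)
192: 192 → 270 → 216 → 288 → 342 → 648 → 282 → 258 → 342  (repeats 342)
193: 193 → 307 → 433 → 343 → 1  (reaches 1)
194: 194 → 368 → 92 → 218 → 92  (repeats 92)
195: 195 → 459 → 81 → 129 → 99 → 9 → 9  (repeats 9)
196: 196 → 64 → 10 → 28 → 64  (repeats 64)
197: 197 → 65 → 17 → 35 → 125 → 251 → 341 → 557 → 137 → 197  (repeats 197)
base-7 3-happy: 193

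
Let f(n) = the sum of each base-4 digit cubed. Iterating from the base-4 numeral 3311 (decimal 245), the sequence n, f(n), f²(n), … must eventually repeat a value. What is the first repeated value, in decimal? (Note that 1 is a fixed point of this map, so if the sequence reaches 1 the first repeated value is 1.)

245 = (3,3,1,1)_4 → 3³ + 3³ + 1³ + 1³ = 27 + 27 + 1 + 1 = 56
56 = (3,2,0)_4 → 3³ + 2³ + 0³ = 27 + 8 + 0 = 35
35 = (2,0,3)_4 → 2³ + 0³ + 3³ = 8 + 0 + 27 = 35  — 35 already appeared earlier.

35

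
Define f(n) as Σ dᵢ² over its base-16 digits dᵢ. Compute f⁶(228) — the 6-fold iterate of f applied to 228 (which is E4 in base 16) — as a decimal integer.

228 = (14,4)_16 → 14² + 4² = 196 + 16 = 212
212 = (13,4)_16 → 13² + 4² = 169 + 16 = 185
185 = (11,9)_16 → 11² + 9² = 121 + 81 = 202
202 = (12,10)_16 → 12² + 10² = 144 + 100 = 244
244 = (15,4)_16 → 15² + 4² = 225 + 16 = 241
241 = (15,1)_16 → 15² + 1² = 225 + 1 = 226

226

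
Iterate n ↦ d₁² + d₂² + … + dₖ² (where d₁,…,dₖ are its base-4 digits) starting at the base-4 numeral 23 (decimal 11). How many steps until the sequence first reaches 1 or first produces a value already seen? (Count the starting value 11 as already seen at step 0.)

5

11 = (2,3)_4 → 2² + 3² = 13
13 = (3,1)_4 → 3² + 1² = 10
10 = (2,2)_4 → 2² + 2² = 8
8 = (2,0)_4 → 2² + 0² = 4
4 = (1,0)_4 → 1² + 0² = 1  — reached 1.
That took 5 steps.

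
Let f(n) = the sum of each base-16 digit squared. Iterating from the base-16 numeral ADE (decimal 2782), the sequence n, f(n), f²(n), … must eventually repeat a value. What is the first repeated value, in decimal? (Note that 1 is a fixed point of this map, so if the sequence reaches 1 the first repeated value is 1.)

169

2782 = (10,13,14)_16 → 10² + 13² + 14² = 465
465 = (1,13,1)_16 → 1² + 13² + 1² = 171
171 = (10,11)_16 → 10² + 11² = 221
221 = (13,13)_16 → 13² + 13² = 338
338 = (1,5,2)_16 → 1² + 5² + 2² = 30
30 = (1,14)_16 → 1² + 14² = 197
197 = (12,5)_16 → 12² + 5² = 169
169 = (10,9)_16 → 10² + 9² = 181
181 = (11,5)_16 → 11² + 5² = 146
146 = (9,2)_16 → 9² + 2² = 85
85 = (5,5)_16 → 5² + 5² = 50
50 = (3,2)_16 → 3² + 2² = 13
13 = (13)_16 → 13² = 169  — 169 already appeared earlier.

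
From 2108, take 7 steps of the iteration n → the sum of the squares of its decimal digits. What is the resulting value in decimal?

37

2108 → 2² + 1² + 0² + 8² = 69
69 → 6² + 9² = 117
117 → 1² + 1² + 7² = 51
51 → 5² + 1² = 26
26 → 2² + 6² = 40
40 → 4² + 0² = 16
16 → 1² + 6² = 37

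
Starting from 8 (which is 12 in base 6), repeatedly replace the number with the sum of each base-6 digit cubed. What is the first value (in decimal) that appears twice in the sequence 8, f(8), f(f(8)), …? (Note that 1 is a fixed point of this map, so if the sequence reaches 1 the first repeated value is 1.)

9

8 = (1,2)_6 → 1³ + 2³ = 9
9 = (1,3)_6 → 1³ + 3³ = 28
28 = (4,4)_6 → 4³ + 4³ = 128
128 = (3,3,2)_6 → 3³ + 3³ + 2³ = 62
62 = (1,4,2)_6 → 1³ + 4³ + 2³ = 73
73 = (2,0,1)_6 → 2³ + 0³ + 1³ = 9  — 9 already appeared earlier.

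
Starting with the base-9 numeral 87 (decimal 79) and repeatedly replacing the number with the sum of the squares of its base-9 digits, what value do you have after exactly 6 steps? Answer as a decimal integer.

89

79 = (8,7)_9 → 8² + 7² = 113
113 = (1,3,5)_9 → 1² + 3² + 5² = 35
35 = (3,8)_9 → 3² + 8² = 73
73 = (8,1)_9 → 8² + 1² = 65
65 = (7,2)_9 → 7² + 2² = 53
53 = (5,8)_9 → 5² + 8² = 89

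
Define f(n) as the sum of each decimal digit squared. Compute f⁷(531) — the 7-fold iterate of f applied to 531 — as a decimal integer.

145

531 → 5² + 3² + 1² = 35
35 → 3² + 5² = 34
34 → 3² + 4² = 25
25 → 2² + 5² = 29
29 → 2² + 9² = 85
85 → 8² + 5² = 89
89 → 8² + 9² = 145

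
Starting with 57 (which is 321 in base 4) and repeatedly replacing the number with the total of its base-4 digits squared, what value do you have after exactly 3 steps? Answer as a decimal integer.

57 = (3,2,1)_4 → 14
14 = (3,2)_4 → 13
13 = (3,1)_4 → 10

10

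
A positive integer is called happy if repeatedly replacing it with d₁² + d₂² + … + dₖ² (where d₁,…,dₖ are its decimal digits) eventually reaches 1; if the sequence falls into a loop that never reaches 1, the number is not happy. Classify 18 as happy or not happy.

not happy

18 → 1² + 8² = 65
65 → 6² + 5² = 61
61 → 6² + 1² = 37
37 → 3² + 7² = 58
58 → 5² + 8² = 89
89 → 8² + 9² = 145
145 → 1² + 4² + 5² = 42
42 → 4² + 2² = 20
20 → 2² + 0² = 4
4 → 4² = 16
16 → 1² + 6² = 37  — 37 already seen; the sequence cycles without reaching 1.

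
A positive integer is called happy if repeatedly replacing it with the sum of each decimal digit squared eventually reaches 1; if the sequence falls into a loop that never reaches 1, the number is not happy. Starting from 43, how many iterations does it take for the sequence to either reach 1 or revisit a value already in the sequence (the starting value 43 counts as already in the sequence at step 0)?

12

43 → 25
25 → 29
29 → 85
85 → 89
89 → 145
145 → 42
42 → 20
20 → 4
4 → 16
16 → 37
37 → 58
58 → 89  — 89 repeats.
That took 12 steps.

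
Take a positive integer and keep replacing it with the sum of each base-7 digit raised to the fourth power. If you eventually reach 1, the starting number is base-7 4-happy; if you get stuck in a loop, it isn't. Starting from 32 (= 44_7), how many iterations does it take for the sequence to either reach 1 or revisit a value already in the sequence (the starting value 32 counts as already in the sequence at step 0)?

32 = (4,4)_7 → 4⁴ + 4⁴ = 256 + 256 = 512
512 = (1,3,3,1)_7 → 1⁴ + 3⁴ + 3⁴ + 1⁴ = 1 + 81 + 81 + 1 = 164
164 = (3,2,3)_7 → 3⁴ + 2⁴ + 3⁴ = 81 + 16 + 81 = 178
178 = (3,4,3)_7 → 3⁴ + 4⁴ + 3⁴ = 81 + 256 + 81 = 418
418 = (1,1,3,5)_7 → 1⁴ + 1⁴ + 3⁴ + 5⁴ = 1 + 1 + 81 + 625 = 708
708 = (2,0,3,1)_7 → 2⁴ + 0⁴ + 3⁴ + 1⁴ = 16 + 0 + 81 + 1 = 98
98 = (2,0,0)_7 → 2⁴ + 0⁴ + 0⁴ = 16 + 0 + 0 = 16
16 = (2,2)_7 → 2⁴ + 2⁴ = 16 + 16 = 32  — 32 repeats.
That took 8 steps.

8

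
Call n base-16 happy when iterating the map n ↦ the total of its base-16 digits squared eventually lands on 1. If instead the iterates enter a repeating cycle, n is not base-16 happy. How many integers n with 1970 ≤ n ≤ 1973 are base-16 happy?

1970: 1970 → 174 → 296 → 69 → 41 → 85 → 50 → 13 → 169 → 181 → 146 → 85  — not base-16 happy
1971: 1971 → 179 → 130 → 68 → 32 → 4 → 16 → 1  — base-16 happy
1972: 1972 → 186 → 221 → 338 → 30 → 197 → 169 → 181 → 146 → 85 → 50 → 13 → 169  — not base-16 happy
1973: 1973 → 195 → 153 → 162 → 104 → 100 → 52 → 25 → 82 → 29 → 170 → 200 → 208 → 169 → 181 → 146 → 85 → 50 → 13 → 169  — not base-16 happy
base-16 happy: 1971

1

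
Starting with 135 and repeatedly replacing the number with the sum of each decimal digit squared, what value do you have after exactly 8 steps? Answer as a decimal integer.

135 → 35
35 → 34
34 → 25
25 → 29
29 → 85
85 → 89
89 → 145
145 → 42

42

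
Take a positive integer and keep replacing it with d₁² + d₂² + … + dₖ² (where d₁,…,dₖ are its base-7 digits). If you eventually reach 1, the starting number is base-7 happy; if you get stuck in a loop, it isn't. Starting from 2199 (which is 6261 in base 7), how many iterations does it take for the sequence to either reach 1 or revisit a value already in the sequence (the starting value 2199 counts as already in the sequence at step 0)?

2199 = (6,2,6,1)_7 → 6² + 2² + 6² + 1² = 77
77 = (1,4,0)_7 → 1² + 4² + 0² = 17
17 = (2,3)_7 → 2² + 3² = 13
13 = (1,6)_7 → 1² + 6² = 37
37 = (5,2)_7 → 5² + 2² = 29
29 = (4,1)_7 → 4² + 1² = 17  — 17 repeats.
That took 6 steps.

6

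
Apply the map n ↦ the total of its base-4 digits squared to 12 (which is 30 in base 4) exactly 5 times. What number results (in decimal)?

12 = (3,0)_4 → 9
9 = (2,1)_4 → 5
5 = (1,1)_4 → 2
2 = (2)_4 → 4
4 = (1,0)_4 → 1

1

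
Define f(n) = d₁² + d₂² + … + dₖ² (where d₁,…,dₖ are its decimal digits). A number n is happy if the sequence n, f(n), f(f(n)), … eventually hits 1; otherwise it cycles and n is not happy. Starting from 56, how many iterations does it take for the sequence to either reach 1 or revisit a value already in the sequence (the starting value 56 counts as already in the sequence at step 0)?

10

56 → 5² + 6² = 61
61 → 6² + 1² = 37
37 → 3² + 7² = 58
58 → 5² + 8² = 89
89 → 8² + 9² = 145
145 → 1² + 4² + 5² = 42
42 → 4² + 2² = 20
20 → 2² + 0² = 4
4 → 4² = 16
16 → 1² + 6² = 37  — 37 repeats.
That took 10 steps.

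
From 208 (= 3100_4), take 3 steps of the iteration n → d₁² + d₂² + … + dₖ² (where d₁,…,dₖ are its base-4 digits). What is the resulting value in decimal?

208 = (3,1,0,0)_4 → 10
10 = (2,2)_4 → 8
8 = (2,0)_4 → 4

4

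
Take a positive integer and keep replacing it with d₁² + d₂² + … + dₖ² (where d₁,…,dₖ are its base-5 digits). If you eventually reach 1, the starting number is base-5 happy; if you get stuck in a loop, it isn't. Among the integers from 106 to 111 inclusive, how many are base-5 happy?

106: 106 → 18 → 18  — not base-5 happy
107: 107 → 21 → 17 → 13 → 13  — not base-5 happy
108: 108 → 26 → 2 → 4 → 16 → 10 → 4  — not base-5 happy
109: 109 → 33 → 11 → 5 → 1  — base-5 happy
110: 110 → 20 → 16 → 10 → 4 → 16  — not base-5 happy
111: 111 → 21 → 17 → 13 → 13  — not base-5 happy
base-5 happy: 109

1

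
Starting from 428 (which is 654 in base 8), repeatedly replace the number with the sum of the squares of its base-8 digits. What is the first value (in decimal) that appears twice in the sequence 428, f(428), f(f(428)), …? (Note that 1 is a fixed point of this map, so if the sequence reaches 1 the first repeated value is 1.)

1

428 = (6,5,4)_8 → 6² + 5² + 4² = 77
77 = (1,1,5)_8 → 1² + 1² + 5² = 27
27 = (3,3)_8 → 3² + 3² = 18
18 = (2,2)_8 → 2² + 2² = 8
8 = (1,0)_8 → 1² + 0² = 1  — reached the fixed point 1.
1 → 1, so 1 is the first repeated value.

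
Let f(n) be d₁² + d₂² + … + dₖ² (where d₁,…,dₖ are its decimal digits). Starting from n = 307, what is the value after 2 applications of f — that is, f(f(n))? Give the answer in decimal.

89

307 → 3² + 0² + 7² = 9 + 0 + 49 = 58
58 → 5² + 8² = 25 + 64 = 89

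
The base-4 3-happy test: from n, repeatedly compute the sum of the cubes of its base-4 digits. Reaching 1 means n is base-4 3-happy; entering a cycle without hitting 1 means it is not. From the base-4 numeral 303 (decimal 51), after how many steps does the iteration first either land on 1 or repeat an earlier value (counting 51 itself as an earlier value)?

51 = (3,0,3)_4 → 54
54 = (3,1,2)_4 → 36
36 = (2,1,0)_4 → 9
9 = (2,1)_4 → 9  — 9 repeats.
That took 4 steps.

4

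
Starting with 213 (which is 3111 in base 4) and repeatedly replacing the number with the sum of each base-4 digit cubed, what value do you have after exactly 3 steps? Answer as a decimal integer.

213 = (3,1,1,1)_4 → 3³ + 1³ + 1³ + 1³ = 27 + 1 + 1 + 1 = 30
30 = (1,3,2)_4 → 1³ + 3³ + 2³ = 1 + 27 + 8 = 36
36 = (2,1,0)_4 → 2³ + 1³ + 0³ = 8 + 1 + 0 = 9

9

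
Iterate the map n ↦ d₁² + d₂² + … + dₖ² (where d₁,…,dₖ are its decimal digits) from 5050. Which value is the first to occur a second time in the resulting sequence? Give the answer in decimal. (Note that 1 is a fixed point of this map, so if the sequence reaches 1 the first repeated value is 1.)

89

5050 → 5² + 0² + 5² + 0² = 25 + 0 + 25 + 0 = 50
50 → 5² + 0² = 25 + 0 = 25
25 → 2² + 5² = 4 + 25 = 29
29 → 2² + 9² = 4 + 81 = 85
85 → 8² + 5² = 64 + 25 = 89
89 → 8² + 9² = 64 + 81 = 145
145 → 1² + 4² + 5² = 1 + 16 + 25 = 42
42 → 4² + 2² = 16 + 4 = 20
20 → 2² + 0² = 4 + 0 = 4
4 → 4² = 16
16 → 1² + 6² = 1 + 36 = 37
37 → 3² + 7² = 9 + 49 = 58
58 → 5² + 8² = 25 + 64 = 89  — 89 already appeared earlier.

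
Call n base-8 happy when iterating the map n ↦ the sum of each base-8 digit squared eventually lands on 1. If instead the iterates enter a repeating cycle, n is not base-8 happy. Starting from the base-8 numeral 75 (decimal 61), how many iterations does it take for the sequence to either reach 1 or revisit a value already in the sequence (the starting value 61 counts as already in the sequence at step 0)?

61 = (7,5)_8 → 7² + 5² = 49 + 25 = 74
74 = (1,1,2)_8 → 1² + 1² + 2² = 1 + 1 + 4 = 6
6 = (6)_8 → 6² = 36
36 = (4,4)_8 → 4² + 4² = 16 + 16 = 32
32 = (4,0)_8 → 4² + 0² = 16 + 0 = 16
16 = (2,0)_8 → 2² + 0² = 4 + 0 = 4
4 = (4)_8 → 4² = 16  — 16 repeats.
That took 7 steps.

7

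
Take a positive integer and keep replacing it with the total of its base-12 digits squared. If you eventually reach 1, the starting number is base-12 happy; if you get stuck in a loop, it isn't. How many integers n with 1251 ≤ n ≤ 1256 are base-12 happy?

1251: 1251 → 137 → 146 → 5 → 25 → 5  — not base-12 happy
1252: 1252 → 144 → 1  — base-12 happy
1253: 1253 → 153 → 82 → 136 → 137 → 146 → 5 → 25 → 5  — not base-12 happy
1254: 1254 → 164 → 66 → 61 → 26 → 8 → 64 → 41 → 34 → 104 → 128 → 164  — not base-12 happy
1255: 1255 → 177 → 86 → 53 → 41 → 34 → 104 → 128 → 164 → 66 → 61 → 26 → 8 → 64 → 41  — not base-12 happy
1256: 1256 → 192 → 17 → 26 → 8 → 64 → 41 → 34 → 104 → 128 → 164 → 66 → 61 → 26  — not base-12 happy
base-12 happy: 1252

1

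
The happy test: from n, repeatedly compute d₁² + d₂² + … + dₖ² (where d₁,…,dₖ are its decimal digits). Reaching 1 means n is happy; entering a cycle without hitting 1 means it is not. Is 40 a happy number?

40 → 4² + 0² = 16
16 → 1² + 6² = 37
37 → 3² + 7² = 58
58 → 5² + 8² = 89
89 → 8² + 9² = 145
145 → 1² + 4² + 5² = 42
42 → 4² + 2² = 20
20 → 2² + 0² = 4
4 → 4² = 16  — 16 already seen; the sequence cycles without reaching 1.

not happy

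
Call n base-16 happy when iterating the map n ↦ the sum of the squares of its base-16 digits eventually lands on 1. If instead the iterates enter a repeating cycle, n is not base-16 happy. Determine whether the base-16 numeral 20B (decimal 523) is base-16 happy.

523 = (2,0,11)_16 → 2² + 0² + 11² = 125
125 = (7,13)_16 → 7² + 13² = 218
218 = (13,10)_16 → 13² + 10² = 269
269 = (1,0,13)_16 → 1² + 0² + 13² = 170
170 = (10,10)_16 → 10² + 10² = 200
200 = (12,8)_16 → 12² + 8² = 208
208 = (13,0)_16 → 13² + 0² = 169
169 = (10,9)_16 → 10² + 9² = 181
181 = (11,5)_16 → 11² + 5² = 146
146 = (9,2)_16 → 9² + 2² = 85
85 = (5,5)_16 → 5² + 5² = 50
50 = (3,2)_16 → 3² + 2² = 13
13 = (13)_16 → 13² = 169  — 169 already seen; the sequence cycles without reaching 1.

not base-16 happy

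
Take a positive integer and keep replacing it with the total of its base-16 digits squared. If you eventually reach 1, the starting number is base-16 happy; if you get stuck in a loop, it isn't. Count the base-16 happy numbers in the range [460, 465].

460: 460 → 289 → 6 → 36 → 20 → 17 → 2 → 4 → 16 → 1  — base-16 happy
461: 461 → 314 → 110 → 232 → 260 → 17 → 2 → 4 → 16 → 1  — base-16 happy
462: 462 → 341 → 51 → 18 → 5 → 25 → 82 → 29 → 170 → 200 → 208 → 169 → 181 → 146 → 85 → 50 → 13 → 169  — not base-16 happy
463: 463 → 370 → 54 → 45 → 173 → 269 → 170 → 200 → 208 → 169 → 181 → 146 → 85 → 50 → 13 → 169  — not base-16 happy
464: 464 → 170 → 200 → 208 → 169 → 181 → 146 → 85 → 50 → 13 → 169  — not base-16 happy
465: 465 → 171 → 221 → 338 → 30 → 197 → 169 → 181 → 146 → 85 → 50 → 13 → 169  — not base-16 happy
base-16 happy: 460, 461

2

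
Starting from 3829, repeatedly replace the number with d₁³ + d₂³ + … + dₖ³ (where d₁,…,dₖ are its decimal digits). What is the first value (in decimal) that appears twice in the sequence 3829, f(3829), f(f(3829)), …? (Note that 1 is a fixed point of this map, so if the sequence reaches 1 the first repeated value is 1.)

370

3829 → 3³ + 8³ + 2³ + 9³ = 1276
1276 → 1³ + 2³ + 7³ + 6³ = 568
568 → 5³ + 6³ + 8³ = 853
853 → 8³ + 5³ + 3³ = 664
664 → 6³ + 6³ + 4³ = 496
496 → 4³ + 9³ + 6³ = 1009
1009 → 1³ + 0³ + 0³ + 9³ = 730
730 → 7³ + 3³ + 0³ = 370
370 → 3³ + 7³ + 0³ = 370  — 370 already appeared earlier.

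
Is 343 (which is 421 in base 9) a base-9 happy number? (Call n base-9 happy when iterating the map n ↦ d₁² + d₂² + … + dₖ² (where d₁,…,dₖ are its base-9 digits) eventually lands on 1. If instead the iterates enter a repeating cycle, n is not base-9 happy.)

343 = (4,2,1)_9 → 4² + 2² + 1² = 21
21 = (2,3)_9 → 2² + 3² = 13
13 = (1,4)_9 → 1² + 4² = 17
17 = (1,8)_9 → 1² + 8² = 65
65 = (7,2)_9 → 7² + 2² = 53
53 = (5,8)_9 → 5² + 8² = 89
89 = (1,0,8)_9 → 1² + 0² + 8² = 65  — 65 already seen; the sequence cycles without reaching 1.

not base-9 happy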